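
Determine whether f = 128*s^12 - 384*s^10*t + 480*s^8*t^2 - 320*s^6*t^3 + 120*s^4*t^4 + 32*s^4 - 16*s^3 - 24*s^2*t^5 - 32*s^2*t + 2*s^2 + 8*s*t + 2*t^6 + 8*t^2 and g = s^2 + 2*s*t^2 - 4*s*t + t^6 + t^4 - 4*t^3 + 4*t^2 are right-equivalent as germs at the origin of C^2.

Yes.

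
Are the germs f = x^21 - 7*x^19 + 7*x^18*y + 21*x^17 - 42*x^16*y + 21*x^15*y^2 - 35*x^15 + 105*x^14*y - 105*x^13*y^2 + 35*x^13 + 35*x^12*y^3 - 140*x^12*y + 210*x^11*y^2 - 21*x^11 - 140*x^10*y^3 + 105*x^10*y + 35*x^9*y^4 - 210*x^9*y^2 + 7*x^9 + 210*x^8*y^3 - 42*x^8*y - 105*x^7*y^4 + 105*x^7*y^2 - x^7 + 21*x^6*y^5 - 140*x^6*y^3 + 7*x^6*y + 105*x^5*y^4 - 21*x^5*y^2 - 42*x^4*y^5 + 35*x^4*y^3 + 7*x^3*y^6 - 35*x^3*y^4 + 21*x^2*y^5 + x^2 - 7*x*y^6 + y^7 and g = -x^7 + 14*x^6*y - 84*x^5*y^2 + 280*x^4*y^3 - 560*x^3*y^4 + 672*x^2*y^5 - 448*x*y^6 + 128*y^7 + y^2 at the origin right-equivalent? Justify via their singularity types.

Yes.

The Hessian of f at 0 has rank 1. Corank 1: A-series; mu = 6 gives A_6. The Hessian of g at 0 has rank 1. Corank 1: A-series; mu = 6 gives A_6. Both have type A_6, hence right-equivalent.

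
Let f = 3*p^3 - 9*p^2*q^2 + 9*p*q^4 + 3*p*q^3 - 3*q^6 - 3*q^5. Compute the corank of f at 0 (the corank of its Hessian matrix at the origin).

The Hessian at 0 is [[0, 0], [0, 0]] of rank 0; hence corank 2.

2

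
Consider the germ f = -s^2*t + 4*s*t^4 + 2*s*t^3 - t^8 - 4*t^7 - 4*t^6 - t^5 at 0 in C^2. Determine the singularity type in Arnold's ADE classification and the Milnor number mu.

The Hessian of f at 0 is [[0, 0], [0, 0]] with rank 0, so corank 2. A Groebner basis of the Jacobian ideal J(f) in C{s,t} is {s^2*t^2 - s^2*t/2 + s^2/4 - s*t^2/4, -s^2*t/3 - s^2/6 + s*t^3 + s*t/12 - t^3/12, -s*t/2 + t^4 + t^3/2, s^3 - 2*s^2*t/3 + 5*s^2/12 - s*t^2/2 + s*t/24 - t^3/24}; counting standard monomials gives mu = 9. Corank 2; j^3 = -s^2*t has shape L^2 M (L != M), so D-series; mu = 9 gives D_9.

Type D9, Milnor number mu = 9.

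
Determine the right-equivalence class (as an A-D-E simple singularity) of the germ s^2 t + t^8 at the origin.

The Hessian of f at 0 has rank 0. Corank 2; j^3 = s^2*t has shape L^2 M (L != M), so D-series; mu = 9 gives D_9.

D9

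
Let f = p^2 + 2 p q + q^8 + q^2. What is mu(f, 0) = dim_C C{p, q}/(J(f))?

7

The Hessian of f at 0 has rank 1. Corank 1: A-series; mu = 7 gives A_7.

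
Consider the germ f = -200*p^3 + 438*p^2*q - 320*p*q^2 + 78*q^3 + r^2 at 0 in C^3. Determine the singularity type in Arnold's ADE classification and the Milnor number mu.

The Hessian of f at 0 has rank 1. Corank 2; j^3 = -2*(4*p - 3*q)*(25*p^2 - 36*p*q + 13*q^2) splits into three distinct lines over C (the quadratic factor has nonzero discriminant), so D_4.

Type D_{4}, Milnor number mu = 4.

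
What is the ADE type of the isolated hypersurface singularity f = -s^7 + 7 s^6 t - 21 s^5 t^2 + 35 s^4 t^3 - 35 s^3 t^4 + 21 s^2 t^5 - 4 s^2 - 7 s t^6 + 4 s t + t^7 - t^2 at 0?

The Hessian of f at 0 is [[-8, 4], [4, -2]] with rank 1, so corank 1. A Groebner basis of the Jacobian ideal J(f) in C{s,t} is {t^6, s - t/2}; counting standard monomials gives mu = 6. Corank 1: A-series; mu = 6 gives A_6.

A_{6}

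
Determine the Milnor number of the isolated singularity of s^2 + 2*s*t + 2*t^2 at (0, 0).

The Hessian of f at 0 has rank 2. Corank 0: nondegenerate Morse point, so A_1.

1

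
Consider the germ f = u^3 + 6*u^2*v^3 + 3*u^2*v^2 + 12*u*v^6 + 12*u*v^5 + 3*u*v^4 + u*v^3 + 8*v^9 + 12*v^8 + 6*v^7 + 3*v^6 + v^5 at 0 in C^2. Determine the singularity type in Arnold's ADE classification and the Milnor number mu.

The Hessian of f at 0 has rank 0. Corank 2; j^3 = u^3 is a perfect cube, so E-series; the 4-jet and mu = 7 give E_7.

Type E7, Milnor number mu = 7.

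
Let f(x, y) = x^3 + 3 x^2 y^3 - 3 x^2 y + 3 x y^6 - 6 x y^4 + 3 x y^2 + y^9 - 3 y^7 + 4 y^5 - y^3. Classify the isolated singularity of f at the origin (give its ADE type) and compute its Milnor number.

The Hessian of f at 0 is [[0, 0], [0, 0]] with rank 0, so corank 2. A Groebner basis of the Jacobian ideal J(f) in C{x,y} is {x^2/2 + x*y^3 - x*y + y^2/2, y^4, x^3 - 3*x*y^2 + 2*y^3, x^2*y - 2*x*y^2 + y^3}; counting standard monomials gives mu = 8. Corank 2; j^3 = (x - y)^3 is a perfect cube, so E-series; the 5-jet and mu = 8 give E_8.

Type E_8, Milnor number mu = 8.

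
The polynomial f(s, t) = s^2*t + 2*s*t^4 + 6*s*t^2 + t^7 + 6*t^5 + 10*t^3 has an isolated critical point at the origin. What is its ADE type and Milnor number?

The Hessian of f at 0 is [[0, 0], [0, 0]] with rank 0, so corank 2. A Groebner basis of the Jacobian ideal J(f) in C{s,t} is {t^3, s^2 - 6*t^2, s*t + 3*t^2}; counting standard monomials gives mu = 4. Corank 2; j^3 = t*(s^2 + 6*s*t + 10*t^2) splits into three distinct lines over C (the quadratic factor has nonzero discriminant), so D_4.

Type D_4, Milnor number mu = 4.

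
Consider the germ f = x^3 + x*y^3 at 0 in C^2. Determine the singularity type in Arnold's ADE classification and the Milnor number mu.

The Hessian of f at 0 has rank 0. Corank 2; j^3 = x^3 is a perfect cube, so E-series; the 4-jet and mu = 7 give E_7.

Type E7, Milnor number mu = 7.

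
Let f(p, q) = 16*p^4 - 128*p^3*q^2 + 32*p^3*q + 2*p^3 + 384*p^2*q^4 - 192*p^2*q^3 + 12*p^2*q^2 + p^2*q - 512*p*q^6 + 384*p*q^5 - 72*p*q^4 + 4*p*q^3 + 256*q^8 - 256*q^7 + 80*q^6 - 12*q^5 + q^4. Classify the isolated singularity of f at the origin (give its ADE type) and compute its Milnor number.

Type D5, Milnor number mu = 5.

The Hessian of f at 0 is [[0, 0], [0, 0]] with rank 0, so corank 2. A Groebner basis of the Jacobian ideal J(f) in C{p,q} is {p*q^2, -p*q/10 + q^3, p^2 + 2*p*q/5}; counting standard monomials gives mu = 5. Corank 2; j^3 = p^2*(2*p + q) has shape L^2 M (L != M), so D-series; mu = 5 gives D_5.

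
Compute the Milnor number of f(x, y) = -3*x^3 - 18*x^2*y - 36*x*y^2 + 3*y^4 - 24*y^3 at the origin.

The Hessian of f at 0 is [[0, 0], [0, 0]] with rank 0, so corank 2. A Groebner basis of the Jacobian ideal J(f) in C{x,y} is {y^3, x^2 + 4*x*y + 4*y^2}; counting standard monomials gives mu = 6. Corank 2; j^3 = -3*(x + 2*y)^3 is a perfect cube, so E-series; the 4-jet and mu = 6 give E_6.

6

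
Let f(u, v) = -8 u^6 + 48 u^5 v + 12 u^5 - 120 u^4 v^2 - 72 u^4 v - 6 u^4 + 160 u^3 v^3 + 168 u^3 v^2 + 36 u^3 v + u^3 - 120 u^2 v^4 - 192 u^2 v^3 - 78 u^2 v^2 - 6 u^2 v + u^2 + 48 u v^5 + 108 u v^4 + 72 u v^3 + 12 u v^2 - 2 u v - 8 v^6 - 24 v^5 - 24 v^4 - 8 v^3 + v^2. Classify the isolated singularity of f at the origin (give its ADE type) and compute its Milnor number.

Type A_2, Milnor number mu = 2.

The Hessian of f at 0 is [[2, -2], [-2, 2]] with rank 1, so corank 1. A Groebner basis of the Jacobian ideal J(f) in C{u,v} is {v^2, u - v}; counting standard monomials gives mu = 2. Corank 1: A-series; mu = 2 gives A_2.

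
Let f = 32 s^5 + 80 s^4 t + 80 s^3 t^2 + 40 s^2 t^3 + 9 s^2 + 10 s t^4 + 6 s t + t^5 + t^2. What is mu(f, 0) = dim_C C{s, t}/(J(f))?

The Hessian of f at 0 has rank 1. Corank 1: A-series; mu = 4 gives A_4.

4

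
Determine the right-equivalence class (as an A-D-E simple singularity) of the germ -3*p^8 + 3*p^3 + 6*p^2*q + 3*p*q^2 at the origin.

D_{9}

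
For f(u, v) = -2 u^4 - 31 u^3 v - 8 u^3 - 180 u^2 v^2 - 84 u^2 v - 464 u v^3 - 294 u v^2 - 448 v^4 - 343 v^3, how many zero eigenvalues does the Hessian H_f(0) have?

The Hessian at 0 is [[0, 0], [0, 0]] of rank 0; hence corank 2.

2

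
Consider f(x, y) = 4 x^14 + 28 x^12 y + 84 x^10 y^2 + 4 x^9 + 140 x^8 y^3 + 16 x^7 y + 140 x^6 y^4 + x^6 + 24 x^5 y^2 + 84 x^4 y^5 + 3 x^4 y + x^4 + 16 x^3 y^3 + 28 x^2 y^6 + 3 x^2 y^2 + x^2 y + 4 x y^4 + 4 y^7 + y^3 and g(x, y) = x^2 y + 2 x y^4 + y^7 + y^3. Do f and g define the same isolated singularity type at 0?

Yes.

The Hessian of f at 0 is [[0, 0], [0, 0]] with rank 0, so corank 2. A Groebner basis of the Jacobian ideal J(f) in C{x,y} is {y^3, x^2 + 3*y^2, x*y}; counting standard monomials gives mu = 4. Corank 2; j^3 = y*(x^2 + y^2) splits into three distinct lines over C (the quadratic factor has nonzero discriminant), so D_4. The Hessian of g at 0 is [[0, 0], [0, 0]] with rank 0, so corank 2. A Groebner basis of the Jacobian ideal J(g) in C{x,y} is {y^3, x^2 + 3*y^2, x*y}; counting standard monomials gives mu = 4. Corank 2; j^3 = y*(x^2 + y^2) splits into three distinct lines over C (the quadratic factor has nonzero discriminant), so D_4. Both have type D_4, hence right-equivalent.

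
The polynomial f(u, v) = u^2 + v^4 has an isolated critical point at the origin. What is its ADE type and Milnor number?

The Hessian of f at 0 has rank 1. Corank 1: A-series; mu = 3 gives A_3.

Type A3, Milnor number mu = 3.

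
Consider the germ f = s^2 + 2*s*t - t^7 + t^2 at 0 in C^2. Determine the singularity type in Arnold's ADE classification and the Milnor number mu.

Type A_6, Milnor number mu = 6.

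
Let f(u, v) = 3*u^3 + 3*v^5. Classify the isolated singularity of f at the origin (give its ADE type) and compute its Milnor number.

Type E_{8}, Milnor number mu = 8.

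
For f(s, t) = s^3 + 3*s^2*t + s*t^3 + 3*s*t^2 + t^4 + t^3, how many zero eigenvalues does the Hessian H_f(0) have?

2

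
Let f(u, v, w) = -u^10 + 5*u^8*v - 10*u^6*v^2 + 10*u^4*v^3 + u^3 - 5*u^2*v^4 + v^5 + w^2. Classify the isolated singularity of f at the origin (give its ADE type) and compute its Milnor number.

Type E8, Milnor number mu = 8.

The Hessian of f at 0 has rank 1. Corank 2; j^3 = u^3 is a perfect cube, so E-series; the 5-jet and mu = 8 give E_8.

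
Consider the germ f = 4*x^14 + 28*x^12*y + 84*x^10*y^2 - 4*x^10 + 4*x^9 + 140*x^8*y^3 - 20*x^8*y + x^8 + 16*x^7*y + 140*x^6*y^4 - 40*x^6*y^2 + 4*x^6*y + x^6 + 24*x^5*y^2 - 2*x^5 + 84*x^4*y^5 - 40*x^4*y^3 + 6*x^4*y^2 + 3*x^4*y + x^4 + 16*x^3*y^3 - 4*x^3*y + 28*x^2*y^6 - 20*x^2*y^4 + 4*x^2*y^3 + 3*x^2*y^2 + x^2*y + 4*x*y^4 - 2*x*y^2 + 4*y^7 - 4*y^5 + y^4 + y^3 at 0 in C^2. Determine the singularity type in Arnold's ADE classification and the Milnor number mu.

The Hessian of f at 0 is [[0, 0], [0, 0]] with rank 0, so corank 2. A Groebner basis of the Jacobian ideal J(f) in C{x,y} is {x*y^2 - x*y + y^2, -x*y + y^3 + y^2, x^2 + 2*x*y - 3*y^2}; counting standard monomials gives mu = 5. Corank 2; j^3 = y*(x - y)^2 has shape L^2 M (L != M), so D-series; mu = 5 gives D_5.

Type D_{5}, Milnor number mu = 5.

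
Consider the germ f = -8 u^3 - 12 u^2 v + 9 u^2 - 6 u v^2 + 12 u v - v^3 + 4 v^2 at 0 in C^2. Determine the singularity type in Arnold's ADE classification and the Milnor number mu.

Type A2, Milnor number mu = 2.

The Hessian of f at 0 has rank 1. Corank 1: A-series; mu = 2 gives A_2.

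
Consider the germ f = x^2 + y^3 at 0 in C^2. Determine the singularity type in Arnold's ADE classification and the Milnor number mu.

The Hessian of f at 0 has rank 1. Corank 1: A-series; mu = 2 gives A_2.

Type A_{2}, Milnor number mu = 2.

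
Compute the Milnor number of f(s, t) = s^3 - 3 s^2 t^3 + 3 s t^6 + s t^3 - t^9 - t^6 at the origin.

The Hessian of f at 0 has rank 0. Corank 2; j^3 = s^3 is a perfect cube, so E-series; the 4-jet and mu = 7 give E_7.

7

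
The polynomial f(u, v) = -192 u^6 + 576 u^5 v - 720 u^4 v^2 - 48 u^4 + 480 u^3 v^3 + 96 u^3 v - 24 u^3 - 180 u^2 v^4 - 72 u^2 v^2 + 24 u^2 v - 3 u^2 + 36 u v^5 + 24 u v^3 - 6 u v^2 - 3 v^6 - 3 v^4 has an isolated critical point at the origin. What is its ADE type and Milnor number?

The Hessian of f at 0 has rank 1. Corank 1: A-series; mu = 5 gives A_5.

Type A_5, Milnor number mu = 5.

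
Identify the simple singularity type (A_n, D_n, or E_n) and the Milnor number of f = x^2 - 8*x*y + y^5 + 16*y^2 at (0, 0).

Type A_{4}, Milnor number mu = 4.

The Hessian of f at 0 is [[2, -8], [-8, 32]] with rank 1, so corank 1. A Groebner basis of the Jacobian ideal J(f) in C{x,y} is {y^4, x - 4*y}; counting standard monomials gives mu = 4. Corank 1: A-series; mu = 4 gives A_4.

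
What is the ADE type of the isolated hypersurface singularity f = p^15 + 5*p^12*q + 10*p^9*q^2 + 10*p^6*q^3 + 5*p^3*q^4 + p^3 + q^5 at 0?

E_8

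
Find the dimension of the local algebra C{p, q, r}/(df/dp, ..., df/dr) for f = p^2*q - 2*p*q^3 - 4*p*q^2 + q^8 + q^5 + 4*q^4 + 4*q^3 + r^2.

9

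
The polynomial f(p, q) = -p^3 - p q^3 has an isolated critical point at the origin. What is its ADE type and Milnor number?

Type E_7, Milnor number mu = 7.

The Hessian of f at 0 has rank 0. Corank 2; j^3 = -p^3 is a perfect cube, so E-series; the 4-jet and mu = 7 give E_7.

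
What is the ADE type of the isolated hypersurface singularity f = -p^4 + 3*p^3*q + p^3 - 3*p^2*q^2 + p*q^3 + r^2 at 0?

The Hessian of f at 0 is [[0, 0, 0], [0, 0, 0], [0, 0, 2]] with rank 1, so corank 2. A Groebner basis of the Jacobian ideal J(f) in C{p,q,r} is {3*p^2 + q^4 + q^3, p^3, p^2*q - p^2 - q^3/3, -2*p^2 + p*q^2 - 2*q^3/3, r}; counting standard monomials gives mu = 7. Corank 2; j^3 = p^3 is a perfect cube, so E-series; the 4-jet and mu = 7 give E_7.

E_7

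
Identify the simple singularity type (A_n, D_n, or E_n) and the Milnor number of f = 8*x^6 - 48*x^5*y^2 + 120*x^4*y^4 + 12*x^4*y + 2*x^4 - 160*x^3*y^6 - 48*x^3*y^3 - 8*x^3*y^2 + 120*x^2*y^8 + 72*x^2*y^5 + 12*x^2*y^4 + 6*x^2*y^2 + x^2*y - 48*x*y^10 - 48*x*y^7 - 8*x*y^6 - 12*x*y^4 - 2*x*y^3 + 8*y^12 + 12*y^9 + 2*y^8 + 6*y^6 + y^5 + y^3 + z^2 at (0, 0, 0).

The Hessian of f at 0 is [[0, 0, 0], [0, 0, 0], [0, 0, 2]] with rank 1, so corank 2. A Groebner basis of the Jacobian ideal J(f) in C{x,y,z} is {y^3, x^2 + 3*y^2, x*y, z}; counting standard monomials gives mu = 4. Corank 2; j^3 = y*(x^2 + y^2) splits into three distinct lines over C (the quadratic factor has nonzero discriminant), so D_4.

Type D_{4}, Milnor number mu = 4.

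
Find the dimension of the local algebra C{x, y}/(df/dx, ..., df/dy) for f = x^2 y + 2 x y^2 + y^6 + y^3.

The Hessian of f at 0 is [[0, 0], [0, 0]] with rank 0, so corank 2. A Groebner basis of the Jacobian ideal J(f) in C{x,y} is {x^2/6 + y^5 - y^2/6, x^3 + y^3, x*y + y^2}; counting standard monomials gives mu = 7. Corank 2; j^3 = y*(x + y)^2 has shape L^2 M (L != M), so D-series; mu = 7 gives D_7.

7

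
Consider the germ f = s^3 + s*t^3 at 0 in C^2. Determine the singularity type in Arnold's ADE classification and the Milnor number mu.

Type E_{7}, Milnor number mu = 7.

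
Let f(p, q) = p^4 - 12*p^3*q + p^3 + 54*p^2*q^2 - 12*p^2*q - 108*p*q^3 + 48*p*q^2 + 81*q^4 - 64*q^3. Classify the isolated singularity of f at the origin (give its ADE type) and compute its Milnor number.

Type E6, Milnor number mu = 6.

The Hessian of f at 0 is [[0, 0], [0, 0]] with rank 0, so corank 2. A Groebner basis of the Jacobian ideal J(f) in C{p,q} is {q^4, p*q^2 - 11*q^3/3, p^2 - 8*p*q + 16*q^2}; counting standard monomials gives mu = 6. Corank 2; j^3 = (p - 4*q)^3 is a perfect cube, so E-series; the 4-jet and mu = 6 give E_6.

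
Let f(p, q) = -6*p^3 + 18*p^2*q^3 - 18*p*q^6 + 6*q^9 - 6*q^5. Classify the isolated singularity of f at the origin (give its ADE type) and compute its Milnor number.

Type E8, Milnor number mu = 8.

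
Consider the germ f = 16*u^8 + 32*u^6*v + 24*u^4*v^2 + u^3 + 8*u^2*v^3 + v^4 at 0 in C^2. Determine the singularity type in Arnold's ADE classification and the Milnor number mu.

Type E_6, Milnor number mu = 6.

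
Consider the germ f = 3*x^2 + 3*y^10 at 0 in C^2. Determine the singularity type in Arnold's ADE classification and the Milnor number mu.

The Hessian of f at 0 has rank 1. Corank 1: A-series; mu = 9 gives A_9.

Type A_9, Milnor number mu = 9.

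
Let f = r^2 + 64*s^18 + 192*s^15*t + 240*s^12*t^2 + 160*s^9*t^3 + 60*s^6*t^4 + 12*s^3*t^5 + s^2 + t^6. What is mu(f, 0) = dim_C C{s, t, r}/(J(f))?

5

The Hessian of f at 0 is [[2, 0, 0], [0, 0, 0], [0, 0, 2]] with rank 2, so corank 1. A Groebner basis of the Jacobian ideal J(f) in C{s,t,r} is {t^5, s, r}; counting standard monomials gives mu = 5. Corank 1: A-series; mu = 5 gives A_5.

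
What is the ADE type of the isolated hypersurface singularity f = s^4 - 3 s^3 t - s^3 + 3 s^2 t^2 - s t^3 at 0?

E_{7}

The Hessian of f at 0 has rank 0. Corank 2; j^3 = -s^3 is a perfect cube, so E-series; the 4-jet and mu = 7 give E_7.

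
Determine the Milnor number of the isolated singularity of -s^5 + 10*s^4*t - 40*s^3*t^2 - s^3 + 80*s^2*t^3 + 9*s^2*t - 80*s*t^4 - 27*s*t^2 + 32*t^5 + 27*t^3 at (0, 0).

8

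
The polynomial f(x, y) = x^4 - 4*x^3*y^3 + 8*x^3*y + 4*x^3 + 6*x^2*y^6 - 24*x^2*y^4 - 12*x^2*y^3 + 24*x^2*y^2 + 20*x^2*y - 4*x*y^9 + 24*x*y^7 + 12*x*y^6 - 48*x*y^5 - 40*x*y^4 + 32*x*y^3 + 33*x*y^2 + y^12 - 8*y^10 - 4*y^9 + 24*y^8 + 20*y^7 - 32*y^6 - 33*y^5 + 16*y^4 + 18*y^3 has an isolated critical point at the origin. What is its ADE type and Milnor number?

Type D_5, Milnor number mu = 5.

The Hessian of f at 0 is [[0, 0], [0, 0]] with rank 0, so corank 2. A Groebner basis of the Jacobian ideal J(f) in C{x,y} is {x*y^2 + 6*x*y + 9*y^2, -4*x*y + y^3 - 6*y^2, x^2 + 7*x*y/2 + 3*y^2}; counting standard monomials gives mu = 5. Corank 2; j^3 = (x + 2*y)*(2*x + 3*y)^2 has shape L^2 M (L != M), so D-series; mu = 5 gives D_5.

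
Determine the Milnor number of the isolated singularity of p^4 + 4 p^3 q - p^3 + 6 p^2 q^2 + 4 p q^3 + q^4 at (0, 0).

6

The Hessian of f at 0 is [[0, 0], [0, 0]] with rank 0, so corank 2. A Groebner basis of the Jacobian ideal J(f) in C{p,q} is {q^4, p*q^2 + q^3/3, p^2}; counting standard monomials gives mu = 6. Corank 2; j^3 = -p^3 is a perfect cube, so E-series; the 4-jet and mu = 6 give E_6.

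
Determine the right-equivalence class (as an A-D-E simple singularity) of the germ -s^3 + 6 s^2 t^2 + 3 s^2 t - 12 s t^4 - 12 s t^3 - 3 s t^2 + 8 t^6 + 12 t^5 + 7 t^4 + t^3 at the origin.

E_{6}

The Hessian of f at 0 has rank 0. Corank 2; j^3 = -(s - t)^3 is a perfect cube, so E-series; the 4-jet and mu = 6 give E_6.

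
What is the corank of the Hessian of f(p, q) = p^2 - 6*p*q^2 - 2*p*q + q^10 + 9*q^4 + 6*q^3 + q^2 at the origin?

Hessian at 0 has rank 1.

1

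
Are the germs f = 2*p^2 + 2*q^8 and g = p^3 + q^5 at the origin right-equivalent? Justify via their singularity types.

The Hessian of f at 0 is [[4, 0], [0, 0]] with rank 1, so corank 1. A Groebner basis of the Jacobian ideal J(f) in C{p,q} is {q^7, p}; counting standard monomials gives mu = 7. Corank 1: A-series; mu = 7 gives A_7. The Hessian of g at 0 is [[0, 0], [0, 0]] with rank 0, so corank 2. A Groebner basis of the Jacobian ideal J(g) in C{p,q} is {q^4, p^2}; counting standard monomials gives mu = 8. Corank 2; j^3 = p^3 is a perfect cube, so E-series; the 5-jet and mu = 8 give E_8. f is A_7 but g is E_8, hence not right-equivalent.

No.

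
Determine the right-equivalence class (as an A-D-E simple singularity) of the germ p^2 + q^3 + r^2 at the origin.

The Hessian of f at 0 is [[2, 0, 0], [0, 0, 0], [0, 0, 2]] with rank 2, so corank 1. A Groebner basis of the Jacobian ideal J(f) in C{p,q,r} is {q^2, p, r}; counting standard monomials gives mu = 2. Corank 1: A-series; mu = 2 gives A_2.

A_2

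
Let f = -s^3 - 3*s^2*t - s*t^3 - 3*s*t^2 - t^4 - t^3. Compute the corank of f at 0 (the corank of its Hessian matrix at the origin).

The Hessian at 0 is [[0, 0], [0, 0]] of rank 0; hence corank 2.

2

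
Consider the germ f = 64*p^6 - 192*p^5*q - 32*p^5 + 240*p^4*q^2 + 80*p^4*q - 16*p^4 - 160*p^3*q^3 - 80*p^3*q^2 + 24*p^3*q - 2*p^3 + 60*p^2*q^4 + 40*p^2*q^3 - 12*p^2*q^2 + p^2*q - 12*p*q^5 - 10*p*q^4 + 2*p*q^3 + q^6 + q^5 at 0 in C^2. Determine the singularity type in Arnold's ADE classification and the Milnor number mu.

Type D_{7}, Milnor number mu = 7.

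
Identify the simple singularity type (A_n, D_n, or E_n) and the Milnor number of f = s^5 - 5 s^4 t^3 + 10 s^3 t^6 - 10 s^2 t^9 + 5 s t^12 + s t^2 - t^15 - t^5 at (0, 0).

Type D6, Milnor number mu = 6.

The Hessian of f at 0 has rank 0. Corank 2; j^3 = s*t^2 has shape L^2 M (L != M), so D-series; mu = 6 gives D_6.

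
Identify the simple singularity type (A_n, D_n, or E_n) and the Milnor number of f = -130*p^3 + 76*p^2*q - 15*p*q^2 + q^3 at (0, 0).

Type D_4, Milnor number mu = 4.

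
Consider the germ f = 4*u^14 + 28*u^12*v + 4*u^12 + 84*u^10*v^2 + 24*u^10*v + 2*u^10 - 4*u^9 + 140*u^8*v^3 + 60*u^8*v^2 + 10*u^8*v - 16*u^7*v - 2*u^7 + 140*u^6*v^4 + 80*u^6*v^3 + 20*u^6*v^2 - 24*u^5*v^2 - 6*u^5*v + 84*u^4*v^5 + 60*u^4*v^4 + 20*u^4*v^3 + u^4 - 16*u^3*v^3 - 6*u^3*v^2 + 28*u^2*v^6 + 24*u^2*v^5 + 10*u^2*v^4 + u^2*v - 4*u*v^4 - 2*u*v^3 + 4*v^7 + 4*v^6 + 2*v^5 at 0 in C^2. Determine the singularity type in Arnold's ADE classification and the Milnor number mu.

Type D6, Milnor number mu = 6.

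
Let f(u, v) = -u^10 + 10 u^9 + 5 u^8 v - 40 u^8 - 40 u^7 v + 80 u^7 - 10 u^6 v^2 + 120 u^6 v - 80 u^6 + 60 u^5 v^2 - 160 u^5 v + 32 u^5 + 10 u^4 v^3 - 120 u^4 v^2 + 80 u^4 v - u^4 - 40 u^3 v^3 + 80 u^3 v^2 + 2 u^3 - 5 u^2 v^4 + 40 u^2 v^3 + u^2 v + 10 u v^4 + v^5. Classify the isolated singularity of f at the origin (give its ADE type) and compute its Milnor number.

Type D_6, Milnor number mu = 6.

The Hessian of f at 0 is [[0, 0], [0, 0]] with rank 0, so corank 2. A Groebner basis of the Jacobian ideal J(f) in C{u,v} is {-u*v/10 + v^4, u*v^2, u^2 + u*v/2}; counting standard monomials gives mu = 6. Corank 2; j^3 = u^2*(2*u + v) has shape L^2 M (L != M), so D-series; mu = 6 gives D_6.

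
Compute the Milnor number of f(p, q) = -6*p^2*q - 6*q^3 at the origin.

The Hessian of f at 0 has rank 0. Corank 2; j^3 = -6*q*(p^2 + q^2) splits into three distinct lines over C (the quadratic factor has nonzero discriminant), so D_4.

4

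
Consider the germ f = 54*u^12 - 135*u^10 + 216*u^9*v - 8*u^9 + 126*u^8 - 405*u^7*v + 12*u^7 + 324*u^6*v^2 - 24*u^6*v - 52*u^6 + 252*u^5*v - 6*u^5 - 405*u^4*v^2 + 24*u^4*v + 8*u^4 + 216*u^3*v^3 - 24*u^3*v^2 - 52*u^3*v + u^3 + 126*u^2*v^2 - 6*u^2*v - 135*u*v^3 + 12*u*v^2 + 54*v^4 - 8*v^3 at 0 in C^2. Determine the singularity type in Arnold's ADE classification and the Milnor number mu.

The Hessian of f at 0 has rank 0. Corank 2; j^3 = (u - 2*v)^3 is a perfect cube, so E-series; the 4-jet and mu = 7 give E_7.

Type E7, Milnor number mu = 7.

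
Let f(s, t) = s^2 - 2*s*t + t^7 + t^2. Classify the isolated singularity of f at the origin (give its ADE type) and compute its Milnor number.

Type A_{6}, Milnor number mu = 6.

The Hessian of f at 0 has rank 1. Corank 1: A-series; mu = 6 gives A_6.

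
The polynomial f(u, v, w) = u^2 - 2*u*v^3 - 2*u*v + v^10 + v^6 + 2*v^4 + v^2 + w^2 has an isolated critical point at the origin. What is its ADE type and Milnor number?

Type A_9, Milnor number mu = 9.

The Hessian of f at 0 has rank 2. Corank 1: A-series; mu = 9 gives A_9.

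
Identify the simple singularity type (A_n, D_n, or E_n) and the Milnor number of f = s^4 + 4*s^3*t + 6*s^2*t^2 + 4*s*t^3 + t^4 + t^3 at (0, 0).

The Hessian of f at 0 has rank 0. Corank 2; j^3 = t^3 is a perfect cube, so E-series; the 4-jet and mu = 6 give E_6.

Type E_{6}, Milnor number mu = 6.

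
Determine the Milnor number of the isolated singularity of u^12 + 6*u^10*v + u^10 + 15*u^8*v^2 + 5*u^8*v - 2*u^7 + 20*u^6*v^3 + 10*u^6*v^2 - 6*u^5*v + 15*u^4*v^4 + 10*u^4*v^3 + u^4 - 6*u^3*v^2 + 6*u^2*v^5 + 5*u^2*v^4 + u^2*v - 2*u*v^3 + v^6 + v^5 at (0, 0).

7

The Hessian of f at 0 has rank 0. Corank 2; j^3 = u^2*v has shape L^2 M (L != M), so D-series; mu = 7 gives D_7.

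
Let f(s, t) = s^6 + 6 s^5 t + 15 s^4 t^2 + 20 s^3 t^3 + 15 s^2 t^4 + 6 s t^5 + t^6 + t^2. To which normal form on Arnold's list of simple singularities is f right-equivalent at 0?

A_5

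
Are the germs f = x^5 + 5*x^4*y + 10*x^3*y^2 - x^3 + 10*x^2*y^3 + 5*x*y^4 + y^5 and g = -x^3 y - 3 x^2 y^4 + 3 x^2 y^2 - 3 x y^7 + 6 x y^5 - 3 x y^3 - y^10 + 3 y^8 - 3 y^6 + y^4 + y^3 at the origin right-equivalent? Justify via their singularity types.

The Hessian of f at 0 has rank 0. Corank 2; j^3 = -x^3 is a perfect cube, so E-series; the 5-jet and mu = 8 give E_8. The Hessian of g at 0 has rank 0. Corank 2; j^3 = y^3 is a perfect cube, so E-series; the 4-jet and mu = 7 give E_7. f is E_8 but g is E_7, hence not right-equivalent.

No.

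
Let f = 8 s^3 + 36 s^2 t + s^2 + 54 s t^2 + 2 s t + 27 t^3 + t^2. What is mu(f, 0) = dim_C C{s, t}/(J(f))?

2

The Hessian of f at 0 is [[2, 2], [2, 2]] with rank 1, so corank 1. A Groebner basis of the Jacobian ideal J(f) in C{s,t} is {t^2, s + t}; counting standard monomials gives mu = 2. Corank 1: A-series; mu = 2 gives A_2.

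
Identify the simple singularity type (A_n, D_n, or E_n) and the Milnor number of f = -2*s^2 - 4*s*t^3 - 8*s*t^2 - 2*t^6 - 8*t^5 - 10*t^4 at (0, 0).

Type A_3, Milnor number mu = 3.

The Hessian of f at 0 has rank 1. Corank 1: A-series; mu = 3 gives A_3.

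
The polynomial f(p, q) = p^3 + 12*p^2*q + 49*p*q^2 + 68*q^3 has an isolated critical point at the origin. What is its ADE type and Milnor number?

Type D_4, Milnor number mu = 4.

The Hessian of f at 0 has rank 0. Corank 2; j^3 = (p + 4*q)*(p^2 + 8*p*q + 17*q^2) splits into three distinct lines over C (the quadratic factor has nonzero discriminant), so D_4.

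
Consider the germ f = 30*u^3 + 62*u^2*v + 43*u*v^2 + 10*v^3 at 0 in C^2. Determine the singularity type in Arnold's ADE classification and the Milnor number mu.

Type D4, Milnor number mu = 4.

The Hessian of f at 0 is [[0, 0], [0, 0]] with rank 0, so corank 2. A Groebner basis of the Jacobian ideal J(f) in C{u,v} is {v^3, u^2 - 11*v^2/26, u*v + 17*v^2/26}; counting standard monomials gives mu = 4. Corank 2; j^3 = (3*u + 2*v)*(10*u^2 + 14*u*v + 5*v^2) splits into three distinct lines over C (the quadratic factor has nonzero discriminant), so D_4.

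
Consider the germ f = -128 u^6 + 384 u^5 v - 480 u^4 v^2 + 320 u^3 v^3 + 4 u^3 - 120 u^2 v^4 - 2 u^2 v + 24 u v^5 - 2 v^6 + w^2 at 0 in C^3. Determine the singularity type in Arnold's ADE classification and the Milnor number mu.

The Hessian of f at 0 has rank 1. Corank 2; j^3 = 2*u^2*(2*u - v) has shape L^2 M (L != M), so D-series; mu = 7 gives D_7.

Type D7, Milnor number mu = 7.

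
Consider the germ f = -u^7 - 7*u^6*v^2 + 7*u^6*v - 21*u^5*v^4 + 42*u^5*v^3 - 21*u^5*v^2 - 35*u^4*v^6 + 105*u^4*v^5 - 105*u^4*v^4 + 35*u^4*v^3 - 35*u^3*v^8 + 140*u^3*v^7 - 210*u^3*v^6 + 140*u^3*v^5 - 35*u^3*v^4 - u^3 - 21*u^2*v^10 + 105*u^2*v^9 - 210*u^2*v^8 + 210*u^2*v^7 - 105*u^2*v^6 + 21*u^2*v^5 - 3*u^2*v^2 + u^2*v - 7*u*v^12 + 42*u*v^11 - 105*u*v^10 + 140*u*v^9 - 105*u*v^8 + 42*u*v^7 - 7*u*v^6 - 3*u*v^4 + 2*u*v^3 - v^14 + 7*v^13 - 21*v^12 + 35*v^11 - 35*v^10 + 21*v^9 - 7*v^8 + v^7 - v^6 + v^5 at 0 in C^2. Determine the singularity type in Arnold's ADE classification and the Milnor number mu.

Type D_8, Milnor number mu = 8.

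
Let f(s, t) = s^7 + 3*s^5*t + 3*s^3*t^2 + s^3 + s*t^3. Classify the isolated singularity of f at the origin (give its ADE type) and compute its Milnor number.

Type E_{7}, Milnor number mu = 7.

The Hessian of f at 0 has rank 0. Corank 2; j^3 = s^3 is a perfect cube, so E-series; the 4-jet and mu = 7 give E_7.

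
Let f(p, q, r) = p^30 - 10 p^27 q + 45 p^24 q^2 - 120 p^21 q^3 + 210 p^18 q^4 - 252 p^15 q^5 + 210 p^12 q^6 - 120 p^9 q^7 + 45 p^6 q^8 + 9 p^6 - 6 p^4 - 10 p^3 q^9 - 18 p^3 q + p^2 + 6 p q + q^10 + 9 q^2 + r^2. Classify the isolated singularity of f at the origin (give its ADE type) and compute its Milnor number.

Type A_{9}, Milnor number mu = 9.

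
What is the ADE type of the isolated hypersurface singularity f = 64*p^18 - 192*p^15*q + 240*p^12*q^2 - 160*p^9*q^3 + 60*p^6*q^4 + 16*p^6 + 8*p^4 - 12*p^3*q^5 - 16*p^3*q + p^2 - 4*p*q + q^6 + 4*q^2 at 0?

A_{5}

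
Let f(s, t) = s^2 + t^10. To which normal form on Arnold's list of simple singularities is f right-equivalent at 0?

A_9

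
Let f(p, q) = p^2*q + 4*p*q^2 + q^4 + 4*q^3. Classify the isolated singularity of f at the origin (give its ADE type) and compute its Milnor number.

Type D5, Milnor number mu = 5.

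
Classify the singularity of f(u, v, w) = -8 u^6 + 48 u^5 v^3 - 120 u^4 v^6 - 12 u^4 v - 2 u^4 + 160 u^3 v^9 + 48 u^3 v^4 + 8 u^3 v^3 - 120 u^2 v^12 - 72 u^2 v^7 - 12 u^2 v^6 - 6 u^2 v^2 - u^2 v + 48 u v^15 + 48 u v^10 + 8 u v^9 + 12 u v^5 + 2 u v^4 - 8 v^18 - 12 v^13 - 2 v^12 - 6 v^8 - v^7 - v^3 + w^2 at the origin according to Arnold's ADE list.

The Hessian of f at 0 has rank 1. Corank 2; j^3 = -v*(u^2 + v^2) splits into three distinct lines over C (the quadratic factor has nonzero discriminant), so D_4.

D_{4}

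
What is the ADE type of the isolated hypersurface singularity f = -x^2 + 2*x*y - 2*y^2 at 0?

A_{1}

The Hessian of f at 0 has rank 2. Corank 0: nondegenerate Morse point, so A_1.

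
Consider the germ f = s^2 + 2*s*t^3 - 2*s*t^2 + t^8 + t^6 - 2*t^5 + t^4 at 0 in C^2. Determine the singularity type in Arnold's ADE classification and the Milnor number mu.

The Hessian of f at 0 has rank 1. Corank 1: A-series; mu = 7 gives A_7.

Type A_{7}, Milnor number mu = 7.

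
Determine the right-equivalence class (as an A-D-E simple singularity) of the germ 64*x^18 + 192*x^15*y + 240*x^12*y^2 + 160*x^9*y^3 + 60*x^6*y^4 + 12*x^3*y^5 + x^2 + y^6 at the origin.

A_5

The Hessian of f at 0 is [[2, 0], [0, 0]] with rank 1, so corank 1. A Groebner basis of the Jacobian ideal J(f) in C{x,y} is {y^5, x}; counting standard monomials gives mu = 5. Corank 1: A-series; mu = 5 gives A_5.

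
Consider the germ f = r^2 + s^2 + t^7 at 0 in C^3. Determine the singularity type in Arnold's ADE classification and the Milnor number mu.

Type A_6, Milnor number mu = 6.

The Hessian of f at 0 has rank 2. Corank 1: A-series; mu = 6 gives A_6.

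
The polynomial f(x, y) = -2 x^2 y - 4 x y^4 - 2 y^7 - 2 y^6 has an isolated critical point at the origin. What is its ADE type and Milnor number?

Type D7, Milnor number mu = 7.

The Hessian of f at 0 has rank 0. Corank 2; j^3 = -2*x^2*y has shape L^2 M (L != M), so D-series; mu = 7 gives D_7.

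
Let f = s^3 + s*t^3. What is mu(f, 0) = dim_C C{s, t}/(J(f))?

7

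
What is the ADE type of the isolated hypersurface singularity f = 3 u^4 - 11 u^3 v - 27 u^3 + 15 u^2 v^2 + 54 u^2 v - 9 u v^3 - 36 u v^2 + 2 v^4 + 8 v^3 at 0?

E7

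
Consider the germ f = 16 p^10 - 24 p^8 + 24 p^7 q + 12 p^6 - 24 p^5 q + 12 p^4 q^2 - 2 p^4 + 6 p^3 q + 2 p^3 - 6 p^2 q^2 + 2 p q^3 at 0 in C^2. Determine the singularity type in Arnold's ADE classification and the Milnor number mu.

The Hessian of f at 0 has rank 0. Corank 2; j^3 = 2*p^3 is a perfect cube, so E-series; the 4-jet and mu = 7 give E_7.

Type E7, Milnor number mu = 7.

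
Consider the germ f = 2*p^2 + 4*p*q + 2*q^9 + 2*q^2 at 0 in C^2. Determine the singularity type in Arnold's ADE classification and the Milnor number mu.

The Hessian of f at 0 has rank 1. Corank 1: A-series; mu = 8 gives A_8.

Type A_{8}, Milnor number mu = 8.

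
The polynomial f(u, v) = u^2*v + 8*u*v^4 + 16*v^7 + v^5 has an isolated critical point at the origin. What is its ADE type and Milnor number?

The Hessian of f at 0 is [[0, 0], [0, 0]] with rank 0, so corank 2. A Groebner basis of the Jacobian ideal J(f) in C{u,v} is {u*v/4 + v^4, u*v^2, u^2 - 5*u*v/4}; counting standard monomials gives mu = 6. Corank 2; j^3 = u^2*v has shape L^2 M (L != M), so D-series; mu = 6 gives D_6.

Type D6, Milnor number mu = 6.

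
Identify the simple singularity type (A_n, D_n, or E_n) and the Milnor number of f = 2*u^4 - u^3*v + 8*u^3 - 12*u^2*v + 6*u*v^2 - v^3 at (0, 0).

Type E7, Milnor number mu = 7.

The Hessian of f at 0 is [[0, 0], [0, 0]] with rank 0, so corank 2. A Groebner basis of the Jacobian ideal J(f) in C{u,v} is {768*u^2 - 768*u*v + v^4 + 8*v^3 + 192*v^2, u^3 + 12*u^2 - 12*u*v + 3*v^2, u^2*v + 24*u^2 - 24*u*v + 6*v^2, 32*u^2 + u*v^2 - 32*u*v - v^3/6 + 8*v^2}; counting standard monomials gives mu = 7. Corank 2; j^3 = (2*u - v)^3 is a perfect cube, so E-series; the 4-jet and mu = 7 give E_7.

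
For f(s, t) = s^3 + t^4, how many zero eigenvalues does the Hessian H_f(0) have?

2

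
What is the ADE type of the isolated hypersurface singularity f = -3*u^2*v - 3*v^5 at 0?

The Hessian of f at 0 has rank 0. Corank 2; j^3 = -3*u^2*v has shape L^2 M (L != M), so D-series; mu = 6 gives D_6.

D_{6}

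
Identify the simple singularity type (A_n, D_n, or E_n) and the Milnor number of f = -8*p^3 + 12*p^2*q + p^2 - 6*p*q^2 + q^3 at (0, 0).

Type A2, Milnor number mu = 2.

The Hessian of f at 0 has rank 1. Corank 1: A-series; mu = 2 gives A_2.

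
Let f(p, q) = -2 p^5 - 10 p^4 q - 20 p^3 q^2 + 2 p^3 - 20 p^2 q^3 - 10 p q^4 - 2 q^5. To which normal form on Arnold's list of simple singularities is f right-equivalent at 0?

E8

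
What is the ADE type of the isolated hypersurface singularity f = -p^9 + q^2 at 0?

The Hessian of f at 0 has rank 1. Corank 1: A-series; mu = 8 gives A_8.

A8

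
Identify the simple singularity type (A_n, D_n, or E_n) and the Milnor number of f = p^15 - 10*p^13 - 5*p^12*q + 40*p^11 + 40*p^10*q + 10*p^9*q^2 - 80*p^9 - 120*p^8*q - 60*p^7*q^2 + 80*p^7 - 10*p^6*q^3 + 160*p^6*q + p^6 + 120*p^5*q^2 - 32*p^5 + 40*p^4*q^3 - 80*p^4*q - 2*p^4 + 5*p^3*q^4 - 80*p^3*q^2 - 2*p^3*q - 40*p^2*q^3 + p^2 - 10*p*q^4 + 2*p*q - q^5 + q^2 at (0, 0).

Type A_{4}, Milnor number mu = 4.

The Hessian of f at 0 has rank 1. Corank 1: A-series; mu = 4 gives A_4.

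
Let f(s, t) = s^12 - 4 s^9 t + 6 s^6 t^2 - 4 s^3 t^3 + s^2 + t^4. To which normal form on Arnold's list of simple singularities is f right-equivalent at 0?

A_{3}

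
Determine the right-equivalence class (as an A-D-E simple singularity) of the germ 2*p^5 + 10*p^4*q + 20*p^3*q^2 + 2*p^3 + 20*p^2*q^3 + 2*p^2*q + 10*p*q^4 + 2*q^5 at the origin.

D6

The Hessian of f at 0 has rank 0. Corank 2; j^3 = 2*p^2*(p + q) has shape L^2 M (L != M), so D-series; mu = 6 gives D_6.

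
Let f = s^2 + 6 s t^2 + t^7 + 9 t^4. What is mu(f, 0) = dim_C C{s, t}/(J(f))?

The Hessian of f at 0 is [[2, 0], [0, 0]] with rank 1, so corank 1. A Groebner basis of the Jacobian ideal J(f) in C{s,t} is {s^3, s/3 + t^2}; counting standard monomials gives mu = 6. Corank 1: A-series; mu = 6 gives A_6.

6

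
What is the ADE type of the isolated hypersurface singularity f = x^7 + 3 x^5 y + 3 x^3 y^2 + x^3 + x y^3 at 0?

The Hessian of f at 0 has rank 0. Corank 2; j^3 = x^3 is a perfect cube, so E-series; the 4-jet and mu = 7 give E_7.

E7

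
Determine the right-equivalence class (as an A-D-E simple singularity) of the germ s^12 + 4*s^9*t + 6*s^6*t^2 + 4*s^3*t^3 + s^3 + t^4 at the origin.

E_6

The Hessian of f at 0 has rank 0. Corank 2; j^3 = s^3 is a perfect cube, so E-series; the 4-jet and mu = 6 give E_6.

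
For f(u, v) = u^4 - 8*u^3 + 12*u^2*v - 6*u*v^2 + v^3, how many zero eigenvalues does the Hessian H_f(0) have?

Hessian at 0 has rank 0.

2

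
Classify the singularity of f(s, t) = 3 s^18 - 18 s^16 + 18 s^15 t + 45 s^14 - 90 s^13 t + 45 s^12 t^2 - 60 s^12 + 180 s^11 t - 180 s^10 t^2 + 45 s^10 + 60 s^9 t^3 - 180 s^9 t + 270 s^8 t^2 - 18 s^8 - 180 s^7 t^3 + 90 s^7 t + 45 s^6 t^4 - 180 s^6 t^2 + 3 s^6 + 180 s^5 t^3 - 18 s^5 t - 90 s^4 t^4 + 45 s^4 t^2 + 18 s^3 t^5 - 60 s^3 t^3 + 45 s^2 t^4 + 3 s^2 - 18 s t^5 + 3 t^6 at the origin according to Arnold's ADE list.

The Hessian of f at 0 is [[6, 0], [0, 0]] with rank 1, so corank 1. A Groebner basis of the Jacobian ideal J(f) in C{s,t} is {t^5, s}; counting standard monomials gives mu = 5. Corank 1: A-series; mu = 5 gives A_5.

A5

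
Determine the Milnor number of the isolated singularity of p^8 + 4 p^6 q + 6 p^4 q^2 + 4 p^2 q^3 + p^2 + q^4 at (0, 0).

The Hessian of f at 0 is [[2, 0], [0, 0]] with rank 1, so corank 1. A Groebner basis of the Jacobian ideal J(f) in C{p,q} is {q^3, p}; counting standard monomials gives mu = 3. Corank 1: A-series; mu = 3 gives A_3.

3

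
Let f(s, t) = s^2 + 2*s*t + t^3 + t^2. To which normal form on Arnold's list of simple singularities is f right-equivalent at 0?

A2

The Hessian of f at 0 has rank 1. Corank 1: A-series; mu = 2 gives A_2.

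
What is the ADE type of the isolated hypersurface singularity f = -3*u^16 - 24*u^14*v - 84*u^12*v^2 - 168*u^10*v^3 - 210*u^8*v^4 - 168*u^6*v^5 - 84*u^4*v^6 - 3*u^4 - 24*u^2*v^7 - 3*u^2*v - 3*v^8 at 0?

D9

The Hessian of f at 0 is [[0, 0], [0, 0]] with rank 0, so corank 2. A Groebner basis of the Jacobian ideal J(f) in C{u,v} is {u^2/8 + v^7, u^3, u*v}; counting standard monomials gives mu = 9. Corank 2; j^3 = -3*u^2*v has shape L^2 M (L != M), so D-series; mu = 9 gives D_9.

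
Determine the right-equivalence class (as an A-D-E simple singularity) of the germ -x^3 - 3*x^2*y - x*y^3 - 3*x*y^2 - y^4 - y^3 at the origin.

E7

The Hessian of f at 0 has rank 0. Corank 2; j^3 = -(x + y)^3 is a perfect cube, so E-series; the 4-jet and mu = 7 give E_7.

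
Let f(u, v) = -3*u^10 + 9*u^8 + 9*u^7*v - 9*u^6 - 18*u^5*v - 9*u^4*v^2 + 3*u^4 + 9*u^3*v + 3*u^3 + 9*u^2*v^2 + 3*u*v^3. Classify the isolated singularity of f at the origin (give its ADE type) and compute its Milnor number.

Type E_7, Milnor number mu = 7.

The Hessian of f at 0 has rank 0. Corank 2; j^3 = 3*u^3 is a perfect cube, so E-series; the 4-jet and mu = 7 give E_7.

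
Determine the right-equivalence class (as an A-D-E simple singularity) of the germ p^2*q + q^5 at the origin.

D6

The Hessian of f at 0 has rank 0. Corank 2; j^3 = p^2*q has shape L^2 M (L != M), so D-series; mu = 6 gives D_6.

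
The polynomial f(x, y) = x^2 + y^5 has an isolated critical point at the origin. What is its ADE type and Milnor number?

Type A_{4}, Milnor number mu = 4.

The Hessian of f at 0 has rank 1. Corank 1: A-series; mu = 4 gives A_4.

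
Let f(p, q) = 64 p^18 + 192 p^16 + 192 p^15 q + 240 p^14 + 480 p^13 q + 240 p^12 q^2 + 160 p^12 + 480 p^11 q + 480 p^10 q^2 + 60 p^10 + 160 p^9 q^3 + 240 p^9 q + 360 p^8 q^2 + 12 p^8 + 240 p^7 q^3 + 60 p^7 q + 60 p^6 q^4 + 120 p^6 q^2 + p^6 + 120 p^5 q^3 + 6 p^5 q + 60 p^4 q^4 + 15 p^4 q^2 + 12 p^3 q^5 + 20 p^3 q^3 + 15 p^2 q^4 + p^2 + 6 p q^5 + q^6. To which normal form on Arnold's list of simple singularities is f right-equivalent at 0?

A_5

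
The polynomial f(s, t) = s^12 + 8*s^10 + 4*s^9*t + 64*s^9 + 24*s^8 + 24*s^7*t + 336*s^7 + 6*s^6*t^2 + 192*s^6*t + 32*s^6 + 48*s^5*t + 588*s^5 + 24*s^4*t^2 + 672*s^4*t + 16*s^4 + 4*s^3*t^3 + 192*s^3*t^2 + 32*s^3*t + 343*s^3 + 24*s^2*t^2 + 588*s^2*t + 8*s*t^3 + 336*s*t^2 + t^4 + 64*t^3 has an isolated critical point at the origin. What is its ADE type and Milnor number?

The Hessian of f at 0 is [[0, 0], [0, 0]] with rank 0, so corank 2. A Groebner basis of the Jacobian ideal J(f) in C{s,t} is {t^4, s*t^2 + 23*t^3/42, s^2 + 8*s*t/7 + 16*t^2/49}; counting standard monomials gives mu = 6. Corank 2; j^3 = (7*s + 4*t)^3 is a perfect cube, so E-series; the 4-jet and mu = 6 give E_6.

Type E6, Milnor number mu = 6.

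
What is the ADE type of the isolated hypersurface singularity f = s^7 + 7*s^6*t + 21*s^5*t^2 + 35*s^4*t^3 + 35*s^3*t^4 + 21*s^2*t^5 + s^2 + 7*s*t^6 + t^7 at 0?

A_6

The Hessian of f at 0 has rank 1. Corank 1: A-series; mu = 6 gives A_6.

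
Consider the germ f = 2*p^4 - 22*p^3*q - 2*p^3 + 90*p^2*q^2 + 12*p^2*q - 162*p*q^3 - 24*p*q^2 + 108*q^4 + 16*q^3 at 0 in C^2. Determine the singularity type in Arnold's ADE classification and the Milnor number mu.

Type E_{7}, Milnor number mu = 7.

The Hessian of f at 0 is [[0, 0], [0, 0]] with rank 0, so corank 2. A Groebner basis of the Jacobian ideal J(f) in C{p,q} is {3*p^2 - 12*p*q + q^4 + q^3 + 12*q^2, p^3 - 30*p^2 + 120*p*q - 18*q^3 - 120*q^2, p^2*q - 9*p^2 + 36*p*q - 7*q^3 - 36*q^2, -2*p^2 + p*q^2 + 8*p*q - 8*q^3/3 - 8*q^2}; counting standard monomials gives mu = 7. Corank 2; j^3 = -2*(p - 2*q)^3 is a perfect cube, so E-series; the 4-jet and mu = 7 give E_7.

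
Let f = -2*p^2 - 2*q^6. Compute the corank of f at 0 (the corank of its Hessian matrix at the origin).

1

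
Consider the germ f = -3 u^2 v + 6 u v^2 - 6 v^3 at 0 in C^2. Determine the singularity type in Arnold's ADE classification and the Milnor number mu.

Type D4, Milnor number mu = 4.

The Hessian of f at 0 has rank 0. Corank 2; j^3 = -3*v*(u^2 - 2*u*v + 2*v^2) splits into three distinct lines over C (the quadratic factor has nonzero discriminant), so D_4.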